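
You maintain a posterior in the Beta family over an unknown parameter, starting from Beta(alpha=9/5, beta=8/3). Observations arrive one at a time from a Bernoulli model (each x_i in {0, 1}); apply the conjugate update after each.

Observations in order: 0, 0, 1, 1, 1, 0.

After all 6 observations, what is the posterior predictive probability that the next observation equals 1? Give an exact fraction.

obs 1: x=0 → posterior Beta(9/5, 11/3)
obs 2: x=0 → posterior Beta(9/5, 14/3)
obs 3: x=1 → posterior Beta(14/5, 14/3)
obs 4: x=1 → posterior Beta(19/5, 14/3)
obs 5: x=1 → posterior Beta(24/5, 14/3)
obs 6: x=0 → posterior Beta(24/5, 17/3)

72/157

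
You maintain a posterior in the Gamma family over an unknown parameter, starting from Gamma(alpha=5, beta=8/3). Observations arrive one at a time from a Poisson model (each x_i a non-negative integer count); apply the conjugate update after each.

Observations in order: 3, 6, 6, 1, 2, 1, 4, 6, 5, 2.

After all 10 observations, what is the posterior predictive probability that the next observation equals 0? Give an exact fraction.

59037432398246229783619873962721224007625022902462590297296601088/1330877630632711998713399240963346255985889330161650994325137953641

obs 1: x=3 → posterior Gamma(8, 11/3)
obs 2: x=6 → posterior Gamma(14, 14/3)
obs 3: x=6 → posterior Gamma(20, 17/3)
obs 4: x=1 → posterior Gamma(21, 20/3)
obs 5: x=2 → posterior Gamma(23, 23/3)
obs 6: x=1 → posterior Gamma(24, 26/3)
obs 7: x=4 → posterior Gamma(28, 29/3)
obs 8: x=6 → posterior Gamma(34, 32/3)
obs 9: x=5 → posterior Gamma(39, 35/3)
obs 10: x=2 → posterior Gamma(41, 38/3)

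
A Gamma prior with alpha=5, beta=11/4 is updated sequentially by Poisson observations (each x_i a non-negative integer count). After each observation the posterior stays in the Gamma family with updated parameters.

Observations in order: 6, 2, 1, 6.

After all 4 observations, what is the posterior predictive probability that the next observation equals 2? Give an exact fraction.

obs 1: x=6 → posterior Gamma(11, 15/4)
obs 2: x=2 → posterior Gamma(13, 19/4)
obs 3: x=1 → posterior Gamma(14, 23/4)
obs 4: x=6 → posterior Gamma(20, 27/4)

142434291804726443808029295555360/645590698195138073036733040138561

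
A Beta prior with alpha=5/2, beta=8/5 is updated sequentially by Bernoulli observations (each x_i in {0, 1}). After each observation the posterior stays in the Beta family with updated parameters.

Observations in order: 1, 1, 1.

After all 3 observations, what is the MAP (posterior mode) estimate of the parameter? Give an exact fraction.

obs 1: x=1 → posterior Beta(7/2, 8/5)
obs 2: x=1 → posterior Beta(9/2, 8/5)
obs 3: x=1 → posterior Beta(11/2, 8/5)

15/17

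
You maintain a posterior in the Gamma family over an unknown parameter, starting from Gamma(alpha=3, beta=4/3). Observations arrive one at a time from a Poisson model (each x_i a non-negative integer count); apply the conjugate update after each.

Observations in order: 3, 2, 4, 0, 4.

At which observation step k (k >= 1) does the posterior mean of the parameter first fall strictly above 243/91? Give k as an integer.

k = 3

obs 1: x=3 → posterior Gamma(6, 7/3)
obs 2: x=2 → posterior Gamma(8, 10/3)
obs 3: x=4 → posterior Gamma(12, 13/3)
obs 4: x=0 → posterior Gamma(12, 16/3)
obs 5: x=4 → posterior Gamma(16, 19/3)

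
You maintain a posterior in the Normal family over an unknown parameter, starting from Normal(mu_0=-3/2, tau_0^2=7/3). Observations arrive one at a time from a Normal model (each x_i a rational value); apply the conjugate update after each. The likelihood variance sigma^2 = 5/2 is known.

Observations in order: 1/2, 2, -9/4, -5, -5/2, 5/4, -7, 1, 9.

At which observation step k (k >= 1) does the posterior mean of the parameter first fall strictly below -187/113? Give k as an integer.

obs 1: x=1/2 → posterior Normal(-31/58, 35/29)
obs 2: x=2 → posterior Normal(25/86, 35/43)
obs 3: x=-9/4 → posterior Normal(-1/3, 35/57)
obs 4: x=-5 → posterior Normal(-89/71, 35/71)
obs 5: x=-5/2 → posterior Normal(-124/85, 7/17)
obs 6: x=5/4 → posterior Normal(-71/66, 35/99)
obs 7: x=-7 → posterior Normal(-409/226, 35/113)
obs 8: x=1 → posterior Normal(-3/2, 35/127)
obs 9: x=9 → posterior Normal(-43/94, 35/141)

k = 7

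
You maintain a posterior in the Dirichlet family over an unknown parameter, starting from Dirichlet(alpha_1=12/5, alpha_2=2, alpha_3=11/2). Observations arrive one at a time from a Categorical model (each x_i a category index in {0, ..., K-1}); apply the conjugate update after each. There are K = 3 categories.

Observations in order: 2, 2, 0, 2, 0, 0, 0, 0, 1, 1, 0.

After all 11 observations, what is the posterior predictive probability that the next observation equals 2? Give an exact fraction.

85/209

obs 1: x=2 → posterior Dirichlet(12/5, 2, 13/2)
obs 2: x=2 → posterior Dirichlet(12/5, 2, 15/2)
obs 3: x=0 → posterior Dirichlet(17/5, 2, 15/2)
obs 4: x=2 → posterior Dirichlet(17/5, 2, 17/2)
obs 5: x=0 → posterior Dirichlet(22/5, 2, 17/2)
obs 6: x=0 → posterior Dirichlet(27/5, 2, 17/2)
obs 7: x=0 → posterior Dirichlet(32/5, 2, 17/2)
obs 8: x=0 → posterior Dirichlet(37/5, 2, 17/2)
obs 9: x=1 → posterior Dirichlet(37/5, 3, 17/2)
obs 10: x=1 → posterior Dirichlet(37/5, 4, 17/2)
obs 11: x=0 → posterior Dirichlet(42/5, 4, 17/2)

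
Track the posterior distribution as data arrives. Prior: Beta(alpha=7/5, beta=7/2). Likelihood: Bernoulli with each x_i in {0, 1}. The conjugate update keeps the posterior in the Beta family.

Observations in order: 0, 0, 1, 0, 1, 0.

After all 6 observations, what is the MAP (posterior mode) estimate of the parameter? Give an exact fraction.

24/89

obs 1: x=0 → posterior Beta(7/5, 9/2)
obs 2: x=0 → posterior Beta(7/5, 11/2)
obs 3: x=1 → posterior Beta(12/5, 11/2)
obs 4: x=0 → posterior Beta(12/5, 13/2)
obs 5: x=1 → posterior Beta(17/5, 13/2)
obs 6: x=0 → posterior Beta(17/5, 15/2)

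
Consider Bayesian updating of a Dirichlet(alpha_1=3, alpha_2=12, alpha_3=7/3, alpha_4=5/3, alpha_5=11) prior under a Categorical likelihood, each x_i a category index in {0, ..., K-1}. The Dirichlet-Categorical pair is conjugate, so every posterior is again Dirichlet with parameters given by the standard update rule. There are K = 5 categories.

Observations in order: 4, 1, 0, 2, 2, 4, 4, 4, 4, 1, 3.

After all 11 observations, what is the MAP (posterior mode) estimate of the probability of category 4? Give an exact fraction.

5/12

obs 1: x=4 → posterior Dirichlet(3, 12, 7/3, 5/3, 12)
obs 2: x=1 → posterior Dirichlet(3, 13, 7/3, 5/3, 12)
obs 3: x=0 → posterior Dirichlet(4, 13, 7/3, 5/3, 12)
obs 4: x=2 → posterior Dirichlet(4, 13, 10/3, 5/3, 12)
obs 5: x=2 → posterior Dirichlet(4, 13, 13/3, 5/3, 12)
obs 6: x=4 → posterior Dirichlet(4, 13, 13/3, 5/3, 13)
obs 7: x=4 → posterior Dirichlet(4, 13, 13/3, 5/3, 14)
obs 8: x=4 → posterior Dirichlet(4, 13, 13/3, 5/3, 15)
obs 9: x=4 → posterior Dirichlet(4, 13, 13/3, 5/3, 16)
obs 10: x=1 → posterior Dirichlet(4, 14, 13/3, 5/3, 16)
obs 11: x=3 → posterior Dirichlet(4, 14, 13/3, 8/3, 16)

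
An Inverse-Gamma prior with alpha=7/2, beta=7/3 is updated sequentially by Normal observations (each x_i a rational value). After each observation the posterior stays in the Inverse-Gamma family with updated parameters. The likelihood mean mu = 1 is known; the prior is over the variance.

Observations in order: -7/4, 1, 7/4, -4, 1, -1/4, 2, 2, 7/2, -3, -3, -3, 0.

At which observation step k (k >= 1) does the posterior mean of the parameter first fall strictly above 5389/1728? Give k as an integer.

obs 1: x=-7/4 → posterior Inverse-Gamma(4, 587/96)
obs 2: x=1 → posterior Inverse-Gamma(9/2, 587/96)
obs 3: x=7/4 → posterior Inverse-Gamma(5, 307/48)
obs 4: x=-4 → posterior Inverse-Gamma(11/2, 907/48)
obs 5: x=1 → posterior Inverse-Gamma(6, 907/48)
obs 6: x=-1/4 → posterior Inverse-Gamma(13/2, 1889/96)
obs 7: x=2 → posterior Inverse-Gamma(7, 1937/96)
obs 8: x=2 → posterior Inverse-Gamma(15/2, 1985/96)
obs 9: x=7/2 → posterior Inverse-Gamma(8, 2285/96)
obs 10: x=-3 → posterior Inverse-Gamma(17/2, 3053/96)
obs 11: x=-3 → posterior Inverse-Gamma(9, 3821/96)
obs 12: x=-3 → posterior Inverse-Gamma(19/2, 4589/96)
obs 13: x=0 → posterior Inverse-Gamma(10, 4637/96)

k = 4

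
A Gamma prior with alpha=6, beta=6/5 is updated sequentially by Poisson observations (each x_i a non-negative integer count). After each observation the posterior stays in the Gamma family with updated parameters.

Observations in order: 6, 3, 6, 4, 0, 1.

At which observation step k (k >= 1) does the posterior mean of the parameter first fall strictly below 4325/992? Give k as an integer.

k = 5

obs 1: x=6 → posterior Gamma(12, 11/5)
obs 2: x=3 → posterior Gamma(15, 16/5)
obs 3: x=6 → posterior Gamma(21, 21/5)
obs 4: x=4 → posterior Gamma(25, 26/5)
obs 5: x=0 → posterior Gamma(25, 31/5)
obs 6: x=1 → posterior Gamma(26, 36/5)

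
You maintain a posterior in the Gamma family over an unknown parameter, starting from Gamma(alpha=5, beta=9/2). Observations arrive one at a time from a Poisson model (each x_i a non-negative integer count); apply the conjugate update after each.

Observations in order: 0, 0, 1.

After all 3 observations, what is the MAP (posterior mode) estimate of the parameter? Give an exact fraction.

2/3

obs 1: x=0 → posterior Gamma(5, 11/2)
obs 2: x=0 → posterior Gamma(5, 13/2)
obs 3: x=1 → posterior Gamma(6, 15/2)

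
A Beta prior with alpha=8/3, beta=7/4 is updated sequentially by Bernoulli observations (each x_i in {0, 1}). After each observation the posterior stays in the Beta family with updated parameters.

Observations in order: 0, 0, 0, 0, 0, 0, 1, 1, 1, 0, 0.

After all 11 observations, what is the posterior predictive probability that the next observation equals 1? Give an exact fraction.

obs 1: x=0 → posterior Beta(8/3, 11/4)
obs 2: x=0 → posterior Beta(8/3, 15/4)
obs 3: x=0 → posterior Beta(8/3, 19/4)
obs 4: x=0 → posterior Beta(8/3, 23/4)
obs 5: x=0 → posterior Beta(8/3, 27/4)
obs 6: x=0 → posterior Beta(8/3, 31/4)
obs 7: x=1 → posterior Beta(11/3, 31/4)
obs 8: x=1 → posterior Beta(14/3, 31/4)
obs 9: x=1 → posterior Beta(17/3, 31/4)
obs 10: x=0 → posterior Beta(17/3, 35/4)
obs 11: x=0 → posterior Beta(17/3, 39/4)

68/185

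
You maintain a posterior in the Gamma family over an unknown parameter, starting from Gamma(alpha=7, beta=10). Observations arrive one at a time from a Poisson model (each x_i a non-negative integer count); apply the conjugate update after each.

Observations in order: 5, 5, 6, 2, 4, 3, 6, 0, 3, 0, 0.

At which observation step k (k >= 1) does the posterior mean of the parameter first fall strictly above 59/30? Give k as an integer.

obs 1: x=5 → posterior Gamma(12, 11)
obs 2: x=5 → posterior Gamma(17, 12)
obs 3: x=6 → posterior Gamma(23, 13)
obs 4: x=2 → posterior Gamma(25, 14)
obs 5: x=4 → posterior Gamma(29, 15)
obs 6: x=3 → posterior Gamma(32, 16)
obs 7: x=6 → posterior Gamma(38, 17)
obs 8: x=0 → posterior Gamma(38, 18)
obs 9: x=3 → posterior Gamma(41, 19)
obs 10: x=0 → posterior Gamma(41, 20)
obs 11: x=0 → posterior Gamma(41, 21)

k = 6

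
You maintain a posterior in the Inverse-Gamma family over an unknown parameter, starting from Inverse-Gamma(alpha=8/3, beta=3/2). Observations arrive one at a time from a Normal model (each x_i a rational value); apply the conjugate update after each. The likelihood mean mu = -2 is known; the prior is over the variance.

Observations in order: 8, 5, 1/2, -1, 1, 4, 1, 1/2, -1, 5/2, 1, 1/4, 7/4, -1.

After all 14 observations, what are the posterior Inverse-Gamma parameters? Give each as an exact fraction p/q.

obs 1: x=8 → posterior Inverse-Gamma(19/6, 103/2)
obs 2: x=5 → posterior Inverse-Gamma(11/3, 76)
obs 3: x=1/2 → posterior Inverse-Gamma(25/6, 633/8)
obs 4: x=-1 → posterior Inverse-Gamma(14/3, 637/8)
obs 5: x=1 → posterior Inverse-Gamma(31/6, 673/8)
obs 6: x=4 → posterior Inverse-Gamma(17/3, 817/8)
obs 7: x=1 → posterior Inverse-Gamma(37/6, 853/8)
obs 8: x=1/2 → posterior Inverse-Gamma(20/3, 439/4)
obs 9: x=-1 → posterior Inverse-Gamma(43/6, 441/4)
obs 10: x=5/2 → posterior Inverse-Gamma(23/3, 963/8)
obs 11: x=1 → posterior Inverse-Gamma(49/6, 999/8)
obs 12: x=1/4 → posterior Inverse-Gamma(26/3, 4077/32)
obs 13: x=7/4 → posterior Inverse-Gamma(55/6, 2151/16)
obs 14: x=-1 → posterior Inverse-Gamma(29/3, 2159/16)

alpha=29/3, beta=2159/16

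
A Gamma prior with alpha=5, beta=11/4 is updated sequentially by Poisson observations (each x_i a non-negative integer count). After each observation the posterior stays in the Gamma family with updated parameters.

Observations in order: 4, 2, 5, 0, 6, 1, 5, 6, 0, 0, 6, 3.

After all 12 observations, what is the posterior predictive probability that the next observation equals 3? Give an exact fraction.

4243044781086154063561266860726999163084909524893821283099780757114695542066858880/19612999630203157705481834178762132893329188717539333603646029881347965002071772203

obs 1: x=4 → posterior Gamma(9, 15/4)
obs 2: x=2 → posterior Gamma(11, 19/4)
obs 3: x=5 → posterior Gamma(16, 23/4)
obs 4: x=0 → posterior Gamma(16, 27/4)
obs 5: x=6 → posterior Gamma(22, 31/4)
obs 6: x=1 → posterior Gamma(23, 35/4)
obs 7: x=5 → posterior Gamma(28, 39/4)
obs 8: x=6 → posterior Gamma(34, 43/4)
obs 9: x=0 → posterior Gamma(34, 47/4)
obs 10: x=0 → posterior Gamma(34, 51/4)
obs 11: x=6 → posterior Gamma(40, 55/4)
obs 12: x=3 → posterior Gamma(43, 59/4)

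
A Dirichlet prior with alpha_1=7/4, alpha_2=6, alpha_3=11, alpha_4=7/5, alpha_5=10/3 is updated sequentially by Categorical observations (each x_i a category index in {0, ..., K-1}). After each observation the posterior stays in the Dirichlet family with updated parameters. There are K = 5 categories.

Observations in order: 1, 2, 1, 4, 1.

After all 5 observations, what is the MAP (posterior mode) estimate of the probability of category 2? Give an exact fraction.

obs 1: x=1 → posterior Dirichlet(7/4, 7, 11, 7/5, 10/3)
obs 2: x=2 → posterior Dirichlet(7/4, 7, 12, 7/5, 10/3)
obs 3: x=1 → posterior Dirichlet(7/4, 8, 12, 7/5, 10/3)
obs 4: x=4 → posterior Dirichlet(7/4, 8, 12, 7/5, 13/3)
obs 5: x=1 → posterior Dirichlet(7/4, 9, 12, 7/5, 13/3)

660/1409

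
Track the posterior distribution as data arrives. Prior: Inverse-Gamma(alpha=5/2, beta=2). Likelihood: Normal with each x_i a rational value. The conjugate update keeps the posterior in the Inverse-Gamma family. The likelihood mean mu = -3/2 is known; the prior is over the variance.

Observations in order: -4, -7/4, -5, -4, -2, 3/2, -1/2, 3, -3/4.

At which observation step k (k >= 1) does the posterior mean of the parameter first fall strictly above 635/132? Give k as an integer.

obs 1: x=-4 → posterior Inverse-Gamma(3, 41/8)
obs 2: x=-7/4 → posterior Inverse-Gamma(7/2, 165/32)
obs 3: x=-5 → posterior Inverse-Gamma(4, 361/32)
obs 4: x=-4 → posterior Inverse-Gamma(9/2, 461/32)
obs 5: x=-2 → posterior Inverse-Gamma(5, 465/32)
obs 6: x=3/2 → posterior Inverse-Gamma(11/2, 609/32)
obs 7: x=-1/2 → posterior Inverse-Gamma(6, 625/32)
obs 8: x=3 → posterior Inverse-Gamma(13/2, 949/32)
obs 9: x=-3/4 → posterior Inverse-Gamma(7, 479/16)

k = 8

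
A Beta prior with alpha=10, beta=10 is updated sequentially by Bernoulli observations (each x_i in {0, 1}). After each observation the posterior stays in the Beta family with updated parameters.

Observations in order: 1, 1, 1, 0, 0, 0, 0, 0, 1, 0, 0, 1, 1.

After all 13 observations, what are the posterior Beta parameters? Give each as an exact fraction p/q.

obs 1: x=1 → posterior Beta(11, 10)
obs 2: x=1 → posterior Beta(12, 10)
obs 3: x=1 → posterior Beta(13, 10)
obs 4: x=0 → posterior Beta(13, 11)
obs 5: x=0 → posterior Beta(13, 12)
obs 6: x=0 → posterior Beta(13, 13)
obs 7: x=0 → posterior Beta(13, 14)
obs 8: x=0 → posterior Beta(13, 15)
obs 9: x=1 → posterior Beta(14, 15)
obs 10: x=0 → posterior Beta(14, 16)
obs 11: x=0 → posterior Beta(14, 17)
obs 12: x=1 → posterior Beta(15, 17)
obs 13: x=1 → posterior Beta(16, 17)

alpha=16, beta=17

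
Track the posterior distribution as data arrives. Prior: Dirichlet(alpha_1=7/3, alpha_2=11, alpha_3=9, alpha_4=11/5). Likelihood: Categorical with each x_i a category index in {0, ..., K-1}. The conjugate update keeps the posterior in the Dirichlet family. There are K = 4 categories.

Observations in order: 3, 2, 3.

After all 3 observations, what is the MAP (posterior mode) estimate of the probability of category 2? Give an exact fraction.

135/353

obs 1: x=3 → posterior Dirichlet(7/3, 11, 9, 16/5)
obs 2: x=2 → posterior Dirichlet(7/3, 11, 10, 16/5)
obs 3: x=3 → posterior Dirichlet(7/3, 11, 10, 21/5)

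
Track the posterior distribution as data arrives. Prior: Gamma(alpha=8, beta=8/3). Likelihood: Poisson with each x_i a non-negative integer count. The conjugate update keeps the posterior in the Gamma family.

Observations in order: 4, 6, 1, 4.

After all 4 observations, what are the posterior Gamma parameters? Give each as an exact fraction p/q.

obs 1: x=4 → posterior Gamma(12, 11/3)
obs 2: x=6 → posterior Gamma(18, 14/3)
obs 3: x=1 → posterior Gamma(19, 17/3)
obs 4: x=4 → posterior Gamma(23, 20/3)

alpha=23, beta=20/3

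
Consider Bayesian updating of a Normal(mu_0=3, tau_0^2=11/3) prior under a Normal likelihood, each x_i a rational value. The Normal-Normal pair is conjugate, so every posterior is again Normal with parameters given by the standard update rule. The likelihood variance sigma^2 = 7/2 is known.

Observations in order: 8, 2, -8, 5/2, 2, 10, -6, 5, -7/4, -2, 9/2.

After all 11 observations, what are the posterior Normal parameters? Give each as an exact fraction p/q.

mu_0=841/526, tau_0^2=77/263

obs 1: x=8 → posterior Normal(239/43, 77/43)
obs 2: x=2 → posterior Normal(283/65, 77/65)
obs 3: x=-8 → posterior Normal(107/87, 77/87)
obs 4: x=5/2 → posterior Normal(162/109, 77/109)
obs 5: x=2 → posterior Normal(206/131, 77/131)
obs 6: x=10 → posterior Normal(142/51, 77/153)
obs 7: x=-6 → posterior Normal(42/25, 11/25)
obs 8: x=5 → posterior Normal(404/197, 77/197)
obs 9: x=-7/4 → posterior Normal(731/438, 77/219)
obs 10: x=-2 → posterior Normal(643/482, 77/241)
obs 11: x=9/2 → posterior Normal(841/526, 77/263)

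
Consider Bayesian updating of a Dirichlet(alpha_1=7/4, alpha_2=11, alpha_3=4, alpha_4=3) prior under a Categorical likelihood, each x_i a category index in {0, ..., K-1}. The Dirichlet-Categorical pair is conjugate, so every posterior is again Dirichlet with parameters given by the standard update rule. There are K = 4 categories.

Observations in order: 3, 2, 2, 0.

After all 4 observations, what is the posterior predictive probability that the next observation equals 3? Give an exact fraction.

16/95

obs 1: x=3 → posterior Dirichlet(7/4, 11, 4, 4)
obs 2: x=2 → posterior Dirichlet(7/4, 11, 5, 4)
obs 3: x=2 → posterior Dirichlet(7/4, 11, 6, 4)
obs 4: x=0 → posterior Dirichlet(11/4, 11, 6, 4)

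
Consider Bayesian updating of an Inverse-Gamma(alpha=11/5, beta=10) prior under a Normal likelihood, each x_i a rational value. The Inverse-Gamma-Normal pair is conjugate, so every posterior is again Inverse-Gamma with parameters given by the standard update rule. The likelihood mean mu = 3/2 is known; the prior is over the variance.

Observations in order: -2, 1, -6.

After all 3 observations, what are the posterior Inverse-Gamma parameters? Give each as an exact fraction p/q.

obs 1: x=-2 → posterior Inverse-Gamma(27/10, 129/8)
obs 2: x=1 → posterior Inverse-Gamma(16/5, 65/4)
obs 3: x=-6 → posterior Inverse-Gamma(37/10, 355/8)

alpha=37/10, beta=355/8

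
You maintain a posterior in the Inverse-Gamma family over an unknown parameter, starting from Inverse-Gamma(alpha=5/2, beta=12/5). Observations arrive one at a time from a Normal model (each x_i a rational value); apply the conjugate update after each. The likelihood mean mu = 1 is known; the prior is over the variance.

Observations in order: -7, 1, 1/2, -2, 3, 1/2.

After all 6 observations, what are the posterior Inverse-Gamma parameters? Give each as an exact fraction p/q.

alpha=11/2, beta=823/20

obs 1: x=-7 → posterior Inverse-Gamma(3, 172/5)
obs 2: x=1 → posterior Inverse-Gamma(7/2, 172/5)
obs 3: x=1/2 → posterior Inverse-Gamma(4, 1381/40)
obs 4: x=-2 → posterior Inverse-Gamma(9/2, 1561/40)
obs 5: x=3 → posterior Inverse-Gamma(5, 1641/40)
obs 6: x=1/2 → posterior Inverse-Gamma(11/2, 823/20)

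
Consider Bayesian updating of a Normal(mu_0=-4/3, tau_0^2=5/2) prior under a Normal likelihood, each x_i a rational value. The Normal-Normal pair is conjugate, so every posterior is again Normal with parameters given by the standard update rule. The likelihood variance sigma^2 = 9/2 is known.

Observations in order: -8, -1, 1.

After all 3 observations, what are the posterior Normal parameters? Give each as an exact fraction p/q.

obs 1: x=-8 → posterior Normal(-26/7, 45/28)
obs 2: x=-1 → posterior Normal(-3, 45/38)
obs 3: x=1 → posterior Normal(-13/6, 15/16)

mu_0=-13/6, tau_0^2=15/16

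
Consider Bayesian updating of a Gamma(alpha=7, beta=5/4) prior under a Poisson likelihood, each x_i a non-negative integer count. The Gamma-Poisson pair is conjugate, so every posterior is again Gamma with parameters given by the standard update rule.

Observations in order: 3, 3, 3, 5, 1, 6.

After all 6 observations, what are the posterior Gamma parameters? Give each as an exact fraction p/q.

obs 1: x=3 → posterior Gamma(10, 9/4)
obs 2: x=3 → posterior Gamma(13, 13/4)
obs 3: x=3 → posterior Gamma(16, 17/4)
obs 4: x=5 → posterior Gamma(21, 21/4)
obs 5: x=1 → posterior Gamma(22, 25/4)
obs 6: x=6 → posterior Gamma(28, 29/4)

alpha=28, beta=29/4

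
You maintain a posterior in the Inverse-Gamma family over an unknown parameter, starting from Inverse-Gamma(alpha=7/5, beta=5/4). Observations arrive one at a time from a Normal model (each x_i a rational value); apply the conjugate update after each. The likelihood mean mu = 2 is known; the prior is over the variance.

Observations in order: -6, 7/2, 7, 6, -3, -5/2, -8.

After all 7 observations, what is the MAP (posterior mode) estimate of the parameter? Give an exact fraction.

1275/59

obs 1: x=-6 → posterior Inverse-Gamma(19/10, 133/4)
obs 2: x=7/2 → posterior Inverse-Gamma(12/5, 275/8)
obs 3: x=7 → posterior Inverse-Gamma(29/10, 375/8)
obs 4: x=6 → posterior Inverse-Gamma(17/5, 439/8)
obs 5: x=-3 → posterior Inverse-Gamma(39/10, 539/8)
obs 6: x=-5/2 → posterior Inverse-Gamma(22/5, 155/2)
obs 7: x=-8 → posterior Inverse-Gamma(49/10, 255/2)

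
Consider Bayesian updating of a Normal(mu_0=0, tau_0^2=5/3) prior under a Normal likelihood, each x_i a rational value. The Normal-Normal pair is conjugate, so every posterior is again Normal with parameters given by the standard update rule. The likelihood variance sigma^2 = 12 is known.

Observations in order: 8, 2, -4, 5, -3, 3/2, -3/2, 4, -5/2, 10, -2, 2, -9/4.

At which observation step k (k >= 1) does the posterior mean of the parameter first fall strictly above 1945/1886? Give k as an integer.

k = 2

obs 1: x=8 → posterior Normal(40/41, 60/41)
obs 2: x=2 → posterior Normal(25/23, 30/23)
obs 3: x=-4 → posterior Normal(10/17, 20/17)
obs 4: x=5 → posterior Normal(55/56, 15/14)
obs 5: x=-3 → posterior Normal(40/61, 60/61)
obs 6: x=3/2 → posterior Normal(95/132, 10/11)
obs 7: x=-3/2 → posterior Normal(40/71, 60/71)
obs 8: x=4 → posterior Normal(15/19, 15/19)
obs 9: x=-5/2 → posterior Normal(95/162, 20/27)
obs 10: x=10 → posterior Normal(195/172, 30/43)
obs 11: x=-2 → posterior Normal(25/26, 60/91)
obs 12: x=2 → posterior Normal(65/64, 5/8)
obs 13: x=-9/4 → posterior Normal(345/404, 60/101)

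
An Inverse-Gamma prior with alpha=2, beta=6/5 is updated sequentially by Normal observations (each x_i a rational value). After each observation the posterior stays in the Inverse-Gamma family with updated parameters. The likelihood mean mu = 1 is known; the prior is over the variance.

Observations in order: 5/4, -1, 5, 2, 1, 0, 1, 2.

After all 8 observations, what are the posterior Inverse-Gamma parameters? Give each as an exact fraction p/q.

obs 1: x=5/4 → posterior Inverse-Gamma(5/2, 197/160)
obs 2: x=-1 → posterior Inverse-Gamma(3, 517/160)
obs 3: x=5 → posterior Inverse-Gamma(7/2, 1797/160)
obs 4: x=2 → posterior Inverse-Gamma(4, 1877/160)
obs 5: x=1 → posterior Inverse-Gamma(9/2, 1877/160)
obs 6: x=0 → posterior Inverse-Gamma(5, 1957/160)
obs 7: x=1 → posterior Inverse-Gamma(11/2, 1957/160)
obs 8: x=2 → posterior Inverse-Gamma(6, 2037/160)

alpha=6, beta=2037/160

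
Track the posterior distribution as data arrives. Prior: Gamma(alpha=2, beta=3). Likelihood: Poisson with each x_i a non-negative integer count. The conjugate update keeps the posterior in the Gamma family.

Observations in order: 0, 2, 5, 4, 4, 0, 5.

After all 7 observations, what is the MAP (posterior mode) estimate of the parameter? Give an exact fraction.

21/10

obs 1: x=0 → posterior Gamma(2, 4)
obs 2: x=2 → posterior Gamma(4, 5)
obs 3: x=5 → posterior Gamma(9, 6)
obs 4: x=4 → posterior Gamma(13, 7)
obs 5: x=4 → posterior Gamma(17, 8)
obs 6: x=0 → posterior Gamma(17, 9)
obs 7: x=5 → posterior Gamma(22, 10)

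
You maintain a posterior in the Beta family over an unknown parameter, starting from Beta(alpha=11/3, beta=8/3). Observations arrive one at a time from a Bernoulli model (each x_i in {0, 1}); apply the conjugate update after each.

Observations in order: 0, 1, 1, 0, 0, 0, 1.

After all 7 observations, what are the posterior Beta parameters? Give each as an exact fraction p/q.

alpha=20/3, beta=20/3

obs 1: x=0 → posterior Beta(11/3, 11/3)
obs 2: x=1 → posterior Beta(14/3, 11/3)
obs 3: x=1 → posterior Beta(17/3, 11/3)
obs 4: x=0 → posterior Beta(17/3, 14/3)
obs 5: x=0 → posterior Beta(17/3, 17/3)
obs 6: x=0 → posterior Beta(17/3, 20/3)
obs 7: x=1 → posterior Beta(20/3, 20/3)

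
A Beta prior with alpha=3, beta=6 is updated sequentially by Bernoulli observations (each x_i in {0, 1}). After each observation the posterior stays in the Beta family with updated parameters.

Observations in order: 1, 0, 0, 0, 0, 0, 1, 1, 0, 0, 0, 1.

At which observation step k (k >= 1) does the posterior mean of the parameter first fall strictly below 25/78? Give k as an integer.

obs 1: x=1 → posterior Beta(4, 6)
obs 2: x=0 → posterior Beta(4, 7)
obs 3: x=0 → posterior Beta(4, 8)
obs 4: x=0 → posterior Beta(4, 9)
obs 5: x=0 → posterior Beta(4, 10)
obs 6: x=0 → posterior Beta(4, 11)
obs 7: x=1 → posterior Beta(5, 11)
obs 8: x=1 → posterior Beta(6, 11)
obs 9: x=0 → posterior Beta(6, 12)
obs 10: x=0 → posterior Beta(6, 13)
obs 11: x=0 → posterior Beta(6, 14)
obs 12: x=1 → posterior Beta(7, 14)

k = 4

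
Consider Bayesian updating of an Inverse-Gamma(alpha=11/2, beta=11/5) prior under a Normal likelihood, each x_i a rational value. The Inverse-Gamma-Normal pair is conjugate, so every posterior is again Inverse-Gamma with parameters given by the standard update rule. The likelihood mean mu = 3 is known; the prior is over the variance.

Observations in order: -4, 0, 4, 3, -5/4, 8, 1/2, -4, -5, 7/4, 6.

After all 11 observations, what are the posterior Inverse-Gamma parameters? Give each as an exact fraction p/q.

alpha=11, beta=9451/80

obs 1: x=-4 → posterior Inverse-Gamma(6, 267/10)
obs 2: x=0 → posterior Inverse-Gamma(13/2, 156/5)
obs 3: x=4 → posterior Inverse-Gamma(7, 317/10)
obs 4: x=3 → posterior Inverse-Gamma(15/2, 317/10)
obs 5: x=-5/4 → posterior Inverse-Gamma(8, 6517/160)
obs 6: x=8 → posterior Inverse-Gamma(17/2, 8517/160)
obs 7: x=1/2 → posterior Inverse-Gamma(9, 9017/160)
obs 8: x=-4 → posterior Inverse-Gamma(19/2, 12937/160)
obs 9: x=-5 → posterior Inverse-Gamma(10, 18057/160)
obs 10: x=7/4 → posterior Inverse-Gamma(21/2, 9091/80)
obs 11: x=6 → posterior Inverse-Gamma(11, 9451/80)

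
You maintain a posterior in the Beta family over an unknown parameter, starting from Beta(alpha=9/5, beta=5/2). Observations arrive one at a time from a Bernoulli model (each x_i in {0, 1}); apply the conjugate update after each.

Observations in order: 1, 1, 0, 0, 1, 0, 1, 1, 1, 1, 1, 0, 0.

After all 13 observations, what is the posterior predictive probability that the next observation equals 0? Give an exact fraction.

obs 1: x=1 → posterior Beta(14/5, 5/2)
obs 2: x=1 → posterior Beta(19/5, 5/2)
obs 3: x=0 → posterior Beta(19/5, 7/2)
obs 4: x=0 → posterior Beta(19/5, 9/2)
obs 5: x=1 → posterior Beta(24/5, 9/2)
obs 6: x=0 → posterior Beta(24/5, 11/2)
obs 7: x=1 → posterior Beta(29/5, 11/2)
obs 8: x=1 → posterior Beta(34/5, 11/2)
obs 9: x=1 → posterior Beta(39/5, 11/2)
obs 10: x=1 → posterior Beta(44/5, 11/2)
obs 11: x=1 → posterior Beta(49/5, 11/2)
obs 12: x=0 → posterior Beta(49/5, 13/2)
obs 13: x=0 → posterior Beta(49/5, 15/2)

75/173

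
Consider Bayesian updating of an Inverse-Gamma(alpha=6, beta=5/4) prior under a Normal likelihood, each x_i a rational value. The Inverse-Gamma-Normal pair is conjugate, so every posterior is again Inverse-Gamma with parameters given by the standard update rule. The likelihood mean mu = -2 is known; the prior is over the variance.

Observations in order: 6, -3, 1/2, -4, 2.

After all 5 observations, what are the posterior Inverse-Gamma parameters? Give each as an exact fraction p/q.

alpha=17/2, beta=375/8

obs 1: x=6 → posterior Inverse-Gamma(13/2, 133/4)
obs 2: x=-3 → posterior Inverse-Gamma(7, 135/4)
obs 3: x=1/2 → posterior Inverse-Gamma(15/2, 295/8)
obs 4: x=-4 → posterior Inverse-Gamma(8, 311/8)
obs 5: x=2 → posterior Inverse-Gamma(17/2, 375/8)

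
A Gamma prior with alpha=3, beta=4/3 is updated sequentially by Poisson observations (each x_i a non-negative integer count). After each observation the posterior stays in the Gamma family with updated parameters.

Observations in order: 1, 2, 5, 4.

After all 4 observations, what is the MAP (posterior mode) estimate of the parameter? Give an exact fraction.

21/8

obs 1: x=1 → posterior Gamma(4, 7/3)
obs 2: x=2 → posterior Gamma(6, 10/3)
obs 3: x=5 → posterior Gamma(11, 13/3)
obs 4: x=4 → posterior Gamma(15, 16/3)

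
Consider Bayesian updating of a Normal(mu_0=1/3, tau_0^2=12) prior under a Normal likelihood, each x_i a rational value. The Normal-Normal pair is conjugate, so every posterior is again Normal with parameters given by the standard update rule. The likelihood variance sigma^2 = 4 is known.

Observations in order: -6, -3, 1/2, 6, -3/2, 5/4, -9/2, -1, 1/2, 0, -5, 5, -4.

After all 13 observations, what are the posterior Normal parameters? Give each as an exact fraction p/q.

obs 1: x=-6 → posterior Normal(-53/12, 3)
obs 2: x=-3 → posterior Normal(-80/21, 12/7)
obs 3: x=1/2 → posterior Normal(-151/60, 6/5)
obs 4: x=6 → posterior Normal(-43/78, 12/13)
obs 5: x=-3/2 → posterior Normal(-35/48, 3/4)
obs 6: x=5/4 → posterior Normal(-5/12, 12/19)
obs 7: x=-9/2 → posterior Normal(-257/264, 6/11)
obs 8: x=-1 → posterior Normal(-293/300, 12/25)
obs 9: x=1/2 → posterior Normal(-275/336, 3/7)
obs 10: x=0 → posterior Normal(-275/372, 12/31)
obs 11: x=-5 → posterior Normal(-455/408, 6/17)
obs 12: x=5 → posterior Normal(-275/444, 12/37)
obs 13: x=-4 → posterior Normal(-419/480, 3/10)

mu_0=-419/480, tau_0^2=3/10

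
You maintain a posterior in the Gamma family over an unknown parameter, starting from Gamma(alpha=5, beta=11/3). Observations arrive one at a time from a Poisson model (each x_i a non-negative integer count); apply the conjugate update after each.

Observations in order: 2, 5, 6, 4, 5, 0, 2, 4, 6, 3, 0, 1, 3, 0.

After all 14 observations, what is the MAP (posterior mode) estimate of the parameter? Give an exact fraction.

135/53

obs 1: x=2 → posterior Gamma(7, 14/3)
obs 2: x=5 → posterior Gamma(12, 17/3)
obs 3: x=6 → posterior Gamma(18, 20/3)
obs 4: x=4 → posterior Gamma(22, 23/3)
obs 5: x=5 → posterior Gamma(27, 26/3)
obs 6: x=0 → posterior Gamma(27, 29/3)
obs 7: x=2 → posterior Gamma(29, 32/3)
obs 8: x=4 → posterior Gamma(33, 35/3)
obs 9: x=6 → posterior Gamma(39, 38/3)
obs 10: x=3 → posterior Gamma(42, 41/3)
obs 11: x=0 → posterior Gamma(42, 44/3)
obs 12: x=1 → posterior Gamma(43, 47/3)
obs 13: x=3 → posterior Gamma(46, 50/3)
obs 14: x=0 → posterior Gamma(46, 53/3)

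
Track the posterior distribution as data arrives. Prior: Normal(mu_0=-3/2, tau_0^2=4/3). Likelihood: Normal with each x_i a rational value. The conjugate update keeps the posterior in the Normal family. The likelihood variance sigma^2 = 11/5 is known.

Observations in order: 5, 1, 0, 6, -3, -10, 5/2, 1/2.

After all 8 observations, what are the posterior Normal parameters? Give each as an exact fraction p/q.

mu_0=-19/386, tau_0^2=44/193

obs 1: x=5 → posterior Normal(101/106, 44/53)
obs 2: x=1 → posterior Normal(141/146, 44/73)
obs 3: x=0 → posterior Normal(47/62, 44/93)
obs 4: x=6 → posterior Normal(381/226, 44/113)
obs 5: x=-3 → posterior Normal(261/266, 44/133)
obs 6: x=-10 → posterior Normal(-139/306, 44/153)
obs 7: x=5/2 → posterior Normal(-39/346, 44/173)
obs 8: x=1/2 → posterior Normal(-19/386, 44/193)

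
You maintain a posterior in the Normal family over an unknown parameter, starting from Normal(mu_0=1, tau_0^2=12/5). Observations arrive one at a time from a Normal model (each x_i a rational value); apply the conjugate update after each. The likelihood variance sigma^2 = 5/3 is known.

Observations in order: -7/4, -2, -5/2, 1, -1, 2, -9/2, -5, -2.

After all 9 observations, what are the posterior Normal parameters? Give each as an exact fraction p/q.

obs 1: x=-7/4 → posterior Normal(-38/61, 60/61)
obs 2: x=-2 → posterior Normal(-110/97, 60/97)
obs 3: x=-5/2 → posterior Normal(-200/133, 60/133)
obs 4: x=1 → posterior Normal(-164/169, 60/169)
obs 5: x=-1 → posterior Normal(-40/41, 12/41)
obs 6: x=2 → posterior Normal(-128/241, 60/241)
obs 7: x=-9/2 → posterior Normal(-290/277, 60/277)
obs 8: x=-5 → posterior Normal(-470/313, 60/313)
obs 9: x=-2 → posterior Normal(-542/349, 60/349)

mu_0=-542/349, tau_0^2=60/349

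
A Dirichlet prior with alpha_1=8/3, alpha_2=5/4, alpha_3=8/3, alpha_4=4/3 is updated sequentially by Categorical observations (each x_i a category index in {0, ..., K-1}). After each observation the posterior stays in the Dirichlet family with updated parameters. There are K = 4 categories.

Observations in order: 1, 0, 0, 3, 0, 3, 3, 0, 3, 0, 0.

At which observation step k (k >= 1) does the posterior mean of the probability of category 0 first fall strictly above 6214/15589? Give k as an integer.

obs 1: x=1 → posterior Dirichlet(8/3, 9/4, 8/3, 4/3)
obs 2: x=0 → posterior Dirichlet(11/3, 9/4, 8/3, 4/3)
obs 3: x=0 → posterior Dirichlet(14/3, 9/4, 8/3, 4/3)
obs 4: x=3 → posterior Dirichlet(14/3, 9/4, 8/3, 7/3)
obs 5: x=0 → posterior Dirichlet(17/3, 9/4, 8/3, 7/3)
obs 6: x=3 → posterior Dirichlet(17/3, 9/4, 8/3, 10/3)
obs 7: x=3 → posterior Dirichlet(17/3, 9/4, 8/3, 13/3)
obs 8: x=0 → posterior Dirichlet(20/3, 9/4, 8/3, 13/3)
obs 9: x=3 → posterior Dirichlet(20/3, 9/4, 8/3, 16/3)
obs 10: x=0 → posterior Dirichlet(23/3, 9/4, 8/3, 16/3)
obs 11: x=0 → posterior Dirichlet(26/3, 9/4, 8/3, 16/3)

k = 3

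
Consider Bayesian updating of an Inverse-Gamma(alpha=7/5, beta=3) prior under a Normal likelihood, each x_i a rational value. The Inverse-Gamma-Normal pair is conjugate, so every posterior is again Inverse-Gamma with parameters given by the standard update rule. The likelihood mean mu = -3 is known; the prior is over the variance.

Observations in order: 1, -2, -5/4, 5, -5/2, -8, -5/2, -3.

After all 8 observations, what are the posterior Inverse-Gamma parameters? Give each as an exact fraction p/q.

obs 1: x=1 → posterior Inverse-Gamma(19/10, 11)
obs 2: x=-2 → posterior Inverse-Gamma(12/5, 23/2)
obs 3: x=-5/4 → posterior Inverse-Gamma(29/10, 417/32)
obs 4: x=5 → posterior Inverse-Gamma(17/5, 1441/32)
obs 5: x=-5/2 → posterior Inverse-Gamma(39/10, 1445/32)
obs 6: x=-8 → posterior Inverse-Gamma(22/5, 1845/32)
obs 7: x=-5/2 → posterior Inverse-Gamma(49/10, 1849/32)
obs 8: x=-3 → posterior Inverse-Gamma(27/5, 1849/32)

alpha=27/5, beta=1849/32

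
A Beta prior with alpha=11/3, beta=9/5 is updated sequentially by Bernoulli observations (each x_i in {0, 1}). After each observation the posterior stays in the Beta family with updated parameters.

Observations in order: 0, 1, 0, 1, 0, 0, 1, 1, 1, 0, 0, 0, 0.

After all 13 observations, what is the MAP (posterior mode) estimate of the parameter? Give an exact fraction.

obs 1: x=0 → posterior Beta(11/3, 14/5)
obs 2: x=1 → posterior Beta(14/3, 14/5)
obs 3: x=0 → posterior Beta(14/3, 19/5)
obs 4: x=1 → posterior Beta(17/3, 19/5)
obs 5: x=0 → posterior Beta(17/3, 24/5)
obs 6: x=0 → posterior Beta(17/3, 29/5)
obs 7: x=1 → posterior Beta(20/3, 29/5)
obs 8: x=1 → posterior Beta(23/3, 29/5)
obs 9: x=1 → posterior Beta(26/3, 29/5)
obs 10: x=0 → posterior Beta(26/3, 34/5)
obs 11: x=0 → posterior Beta(26/3, 39/5)
obs 12: x=0 → posterior Beta(26/3, 44/5)
obs 13: x=0 → posterior Beta(26/3, 49/5)

115/247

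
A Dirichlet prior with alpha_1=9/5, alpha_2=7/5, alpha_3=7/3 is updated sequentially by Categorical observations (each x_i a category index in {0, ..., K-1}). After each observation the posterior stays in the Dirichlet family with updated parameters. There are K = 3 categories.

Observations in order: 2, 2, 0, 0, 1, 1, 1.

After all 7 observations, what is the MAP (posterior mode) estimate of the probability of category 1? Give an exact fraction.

51/143

obs 1: x=2 → posterior Dirichlet(9/5, 7/5, 10/3)
obs 2: x=2 → posterior Dirichlet(9/5, 7/5, 13/3)
obs 3: x=0 → posterior Dirichlet(14/5, 7/5, 13/3)
obs 4: x=0 → posterior Dirichlet(19/5, 7/5, 13/3)
obs 5: x=1 → posterior Dirichlet(19/5, 12/5, 13/3)
obs 6: x=1 → posterior Dirichlet(19/5, 17/5, 13/3)
obs 7: x=1 → posterior Dirichlet(19/5, 22/5, 13/3)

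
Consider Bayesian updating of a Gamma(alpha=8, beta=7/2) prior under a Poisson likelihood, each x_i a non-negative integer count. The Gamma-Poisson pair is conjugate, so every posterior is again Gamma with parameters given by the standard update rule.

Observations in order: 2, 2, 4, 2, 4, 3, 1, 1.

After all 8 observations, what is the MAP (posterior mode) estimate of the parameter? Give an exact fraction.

52/23

obs 1: x=2 → posterior Gamma(10, 9/2)
obs 2: x=2 → posterior Gamma(12, 11/2)
obs 3: x=4 → posterior Gamma(16, 13/2)
obs 4: x=2 → posterior Gamma(18, 15/2)
obs 5: x=4 → posterior Gamma(22, 17/2)
obs 6: x=3 → posterior Gamma(25, 19/2)
obs 7: x=1 → posterior Gamma(26, 21/2)
obs 8: x=1 → posterior Gamma(27, 23/2)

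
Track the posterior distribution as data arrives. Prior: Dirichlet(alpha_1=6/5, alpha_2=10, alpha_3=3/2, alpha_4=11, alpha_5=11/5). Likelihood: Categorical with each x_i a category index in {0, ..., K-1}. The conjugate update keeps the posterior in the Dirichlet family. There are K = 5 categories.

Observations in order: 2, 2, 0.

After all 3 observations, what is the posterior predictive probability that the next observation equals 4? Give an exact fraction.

obs 1: x=2 → posterior Dirichlet(6/5, 10, 5/2, 11, 11/5)
obs 2: x=2 → posterior Dirichlet(6/5, 10, 7/2, 11, 11/5)
obs 3: x=0 → posterior Dirichlet(11/5, 10, 7/2, 11, 11/5)

22/289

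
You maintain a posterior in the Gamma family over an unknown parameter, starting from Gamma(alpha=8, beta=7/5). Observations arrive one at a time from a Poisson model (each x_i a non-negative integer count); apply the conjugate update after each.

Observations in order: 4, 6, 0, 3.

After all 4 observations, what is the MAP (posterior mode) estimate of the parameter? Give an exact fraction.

obs 1: x=4 → posterior Gamma(12, 12/5)
obs 2: x=6 → posterior Gamma(18, 17/5)
obs 3: x=0 → posterior Gamma(18, 22/5)
obs 4: x=3 → posterior Gamma(21, 27/5)

100/27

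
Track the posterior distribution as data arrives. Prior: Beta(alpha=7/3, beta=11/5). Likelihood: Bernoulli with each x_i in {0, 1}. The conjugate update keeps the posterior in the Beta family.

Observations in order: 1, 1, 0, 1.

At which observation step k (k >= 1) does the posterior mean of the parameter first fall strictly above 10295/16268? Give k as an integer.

obs 1: x=1 → posterior Beta(10/3, 11/5)
obs 2: x=1 → posterior Beta(13/3, 11/5)
obs 3: x=0 → posterior Beta(13/3, 16/5)
obs 4: x=1 → posterior Beta(16/3, 16/5)

k = 2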